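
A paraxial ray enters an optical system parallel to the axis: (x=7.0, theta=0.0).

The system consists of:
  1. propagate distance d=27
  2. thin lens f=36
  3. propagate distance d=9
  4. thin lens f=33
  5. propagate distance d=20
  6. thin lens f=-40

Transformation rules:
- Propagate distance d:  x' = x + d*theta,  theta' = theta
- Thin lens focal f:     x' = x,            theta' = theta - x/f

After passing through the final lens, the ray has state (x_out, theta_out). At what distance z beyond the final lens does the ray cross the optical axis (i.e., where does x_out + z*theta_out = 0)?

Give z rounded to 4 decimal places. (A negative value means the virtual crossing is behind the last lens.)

Answer: -4.5626

Derivation:
Initial: x=7.0000 theta=0.0000
After 1 (propagate distance d=27): x=7.0000 theta=0.0000
After 2 (thin lens f=36): x=7.0000 theta=-7/36 (≈-0.1944)
After 3 (propagate distance d=9): x=5.2500 theta=-7/36 (≈-0.1944)
After 4 (thin lens f=33): x=5.2500 theta=-35/99 (≈-0.3535)
After 5 (propagate distance d=20): x=-721/396 (≈-1.8207) theta=-35/99 (≈-0.3535)
After 6 (thin lens f=-40): x=-721/396 (≈-1.8207) theta=-2107/5280 (≈-0.3991)
z_focus = -x_out/theta_out = -(-721/396)/(-2107/5280) = -4120/903 ≈ -4.5626
Rounded to 4 decimal places: z = -4.5626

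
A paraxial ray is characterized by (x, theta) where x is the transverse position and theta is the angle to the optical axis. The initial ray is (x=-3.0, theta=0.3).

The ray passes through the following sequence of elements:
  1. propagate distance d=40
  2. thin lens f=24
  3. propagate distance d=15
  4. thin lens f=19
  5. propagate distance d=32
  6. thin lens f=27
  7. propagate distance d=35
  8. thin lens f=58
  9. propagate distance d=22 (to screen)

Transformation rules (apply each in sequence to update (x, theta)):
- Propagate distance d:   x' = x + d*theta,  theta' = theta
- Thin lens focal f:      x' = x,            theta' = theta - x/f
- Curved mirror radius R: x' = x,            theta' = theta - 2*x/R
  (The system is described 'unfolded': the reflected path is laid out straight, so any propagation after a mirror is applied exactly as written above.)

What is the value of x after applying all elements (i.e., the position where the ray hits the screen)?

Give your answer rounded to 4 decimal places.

Initial: x=-3.0000 theta=0.3000
After 1 (propagate distance d=40): x=9.0000 theta=0.3000
After 2 (thin lens f=24): x=9.0000 theta=-0.0750
After 3 (propagate distance d=15): x=7.8750 theta=-0.0750
After 4 (thin lens f=19): x=7.8750 theta=-93/190 (≈-0.4895)
After 5 (propagate distance d=32): x=-5919/760 (≈-7.7882) theta=-93/190 (≈-0.4895)
After 6 (thin lens f=27): x=-5919/760 (≈-7.7882) theta=-275/1368 (≈-0.2010)
After 7 (propagate distance d=35): x=-25349/1710 (≈-14.8240) theta=-275/1368 (≈-0.2010)
After 8 (thin lens f=58): x=-25349/1710 (≈-14.8240) theta=10823/198360 (≈0.0546)
After 9 (propagate distance d=22 (to screen)): x=-1351189/99180 (≈-13.6236) theta=10823/198360 (≈0.0546)
Rounded to 4 decimal places: x = -13.6236

Answer: -13.6236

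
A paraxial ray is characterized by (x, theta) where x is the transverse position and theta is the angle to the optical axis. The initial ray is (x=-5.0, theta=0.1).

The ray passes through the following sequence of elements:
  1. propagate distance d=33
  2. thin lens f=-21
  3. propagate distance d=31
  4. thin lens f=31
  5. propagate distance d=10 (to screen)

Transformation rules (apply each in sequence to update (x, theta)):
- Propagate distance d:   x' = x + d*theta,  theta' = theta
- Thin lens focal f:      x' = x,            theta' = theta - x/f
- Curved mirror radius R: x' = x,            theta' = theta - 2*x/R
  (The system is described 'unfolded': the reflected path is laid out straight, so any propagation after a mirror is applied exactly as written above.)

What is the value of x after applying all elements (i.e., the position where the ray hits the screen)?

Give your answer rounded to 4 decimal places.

Answer: -0.5611

Derivation:
Initial: x=-5.0000 theta=0.1000
After 1 (propagate distance d=33): x=-1.7000 theta=0.1000
After 2 (thin lens f=-21): x=-1.7000 theta=2/105 (≈0.0190)
After 3 (propagate distance d=31): x=-233/210 (≈-1.1095) theta=2/105 (≈0.0190)
After 4 (thin lens f=31): x=-233/210 (≈-1.1095) theta=17/310 (≈0.0548)
After 5 (propagate distance d=10 (to screen)): x=-3653/6510 (≈-0.5611) theta=17/310 (≈0.0548)
Rounded to 4 decimal places: x = -0.5611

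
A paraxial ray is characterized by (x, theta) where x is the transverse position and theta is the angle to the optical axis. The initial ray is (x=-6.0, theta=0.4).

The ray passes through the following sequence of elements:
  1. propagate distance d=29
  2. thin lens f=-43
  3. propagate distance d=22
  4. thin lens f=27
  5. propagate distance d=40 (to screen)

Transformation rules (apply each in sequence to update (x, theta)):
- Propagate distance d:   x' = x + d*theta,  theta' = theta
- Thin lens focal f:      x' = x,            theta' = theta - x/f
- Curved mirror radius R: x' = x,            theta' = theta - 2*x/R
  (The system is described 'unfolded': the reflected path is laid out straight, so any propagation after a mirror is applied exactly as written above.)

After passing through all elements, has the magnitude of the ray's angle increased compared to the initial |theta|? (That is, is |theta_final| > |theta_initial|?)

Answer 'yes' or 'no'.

Answer: no

Derivation:
Initial: x=-6.0000 theta=0.4000
After 1 (propagate distance d=29): x=5.6000 theta=0.4000
After 2 (thin lens f=-43): x=5.6000 theta=114/215 (≈0.5302)
After 3 (propagate distance d=22): x=3712/215 (≈17.2651) theta=114/215 (≈0.5302)
After 4 (thin lens f=27): x=3712/215 (≈17.2651) theta=-634/5805 (≈-0.1092)
After 5 (propagate distance d=40 (to screen)): x=74864/5805 (≈12.8965) theta=-634/5805 (≈-0.1092)
|theta_initial|=0.4000 |theta_final|=634/5805 (≈0.1092) -> not increased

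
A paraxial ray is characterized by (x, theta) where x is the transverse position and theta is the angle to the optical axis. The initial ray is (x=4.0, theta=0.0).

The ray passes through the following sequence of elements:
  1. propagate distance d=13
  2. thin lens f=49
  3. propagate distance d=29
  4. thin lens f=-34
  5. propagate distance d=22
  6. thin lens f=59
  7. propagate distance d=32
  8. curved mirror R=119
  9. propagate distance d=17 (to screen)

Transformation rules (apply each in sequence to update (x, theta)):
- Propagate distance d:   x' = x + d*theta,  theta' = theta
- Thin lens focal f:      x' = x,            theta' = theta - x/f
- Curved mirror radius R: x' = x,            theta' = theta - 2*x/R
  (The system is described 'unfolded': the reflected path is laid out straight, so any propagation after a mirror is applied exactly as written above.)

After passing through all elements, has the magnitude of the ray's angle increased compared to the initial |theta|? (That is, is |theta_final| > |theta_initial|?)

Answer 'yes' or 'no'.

Initial: x=4.0000 theta=0.0000
After 1 (propagate distance d=13): x=4.0000 theta=0.0000
After 2 (thin lens f=49): x=4.0000 theta=-4/49 (≈-0.0816)
After 3 (propagate distance d=29): x=80/49 (≈1.6327) theta=-4/49 (≈-0.0816)
After 4 (thin lens f=-34): x=80/49 (≈1.6327) theta=-4/119 (≈-0.0336)
After 5 (propagate distance d=22): x=744/833 (≈0.8932) theta=-4/119 (≈-0.0336)
After 6 (thin lens f=59): x=744/833 (≈0.8932) theta=-2396/49147 (≈-0.0488)
After 7 (propagate distance d=32): x=-1928/2891 (≈-0.6669) theta=-2396/49147 (≈-0.0488)
After 8 (curved mirror R=119): x=-1928/2891 (≈-0.6669) theta=-12916/344029 (≈-0.0375)
After 9 (propagate distance d=17 (to screen)): x=-26412/20237 (≈-1.3051) theta=-12916/344029 (≈-0.0375)
|theta_initial|=0.0000 |theta_final|=12916/344029 (≈0.0375) -> increased

Answer: yes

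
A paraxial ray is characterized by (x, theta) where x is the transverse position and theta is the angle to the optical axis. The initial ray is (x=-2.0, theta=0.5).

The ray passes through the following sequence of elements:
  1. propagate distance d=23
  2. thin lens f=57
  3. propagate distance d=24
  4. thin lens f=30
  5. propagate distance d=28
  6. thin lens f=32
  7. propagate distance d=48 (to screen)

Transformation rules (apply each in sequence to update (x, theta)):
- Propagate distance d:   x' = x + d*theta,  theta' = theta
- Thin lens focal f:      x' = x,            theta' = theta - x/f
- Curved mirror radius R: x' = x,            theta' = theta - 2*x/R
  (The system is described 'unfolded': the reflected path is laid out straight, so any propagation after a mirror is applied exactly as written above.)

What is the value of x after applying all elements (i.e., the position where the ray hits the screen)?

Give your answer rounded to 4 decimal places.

Initial: x=-2.0000 theta=0.5000
After 1 (propagate distance d=23): x=9.5000 theta=0.5000
After 2 (thin lens f=57): x=9.5000 theta=1/3 (≈0.3333)
After 3 (propagate distance d=24): x=17.5000 theta=1/3 (≈0.3333)
After 4 (thin lens f=30): x=17.5000 theta=-0.2500
After 5 (propagate distance d=28): x=10.5000 theta=-0.2500
After 6 (thin lens f=32): x=10.5000 theta=-37/64 (≈-0.5781)
After 7 (propagate distance d=48 (to screen)): x=-17.2500 theta=-37/64 (≈-0.5781)
Rounded to 4 decimal places: x = -17.2500

Answer: -17.2500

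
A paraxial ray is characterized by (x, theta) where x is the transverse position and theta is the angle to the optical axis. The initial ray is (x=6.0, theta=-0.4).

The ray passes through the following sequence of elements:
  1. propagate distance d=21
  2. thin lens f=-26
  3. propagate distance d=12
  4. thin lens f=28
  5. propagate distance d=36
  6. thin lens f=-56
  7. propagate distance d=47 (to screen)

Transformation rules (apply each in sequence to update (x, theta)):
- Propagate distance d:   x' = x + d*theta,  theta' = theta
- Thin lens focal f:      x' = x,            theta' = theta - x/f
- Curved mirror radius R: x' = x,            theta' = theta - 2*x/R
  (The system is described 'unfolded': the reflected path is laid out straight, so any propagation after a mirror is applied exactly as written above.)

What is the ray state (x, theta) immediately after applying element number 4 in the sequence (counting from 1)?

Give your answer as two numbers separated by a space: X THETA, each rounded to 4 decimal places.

Initial: x=6.0000 theta=-0.4000
After 1 (propagate distance d=21): x=-2.4000 theta=-0.4000
After 2 (thin lens f=-26): x=-2.4000 theta=-32/65 (≈-0.4923)
After 3 (propagate distance d=12): x=-108/13 (≈-8.3077) theta=-32/65 (≈-0.4923)
After 4 (thin lens f=28): x=-108/13 (≈-8.3077) theta=-89/455 (≈-0.1956)
Rounded to 4 decimal places: x = -8.3077, theta = -0.1956

Answer: -8.3077 -0.1956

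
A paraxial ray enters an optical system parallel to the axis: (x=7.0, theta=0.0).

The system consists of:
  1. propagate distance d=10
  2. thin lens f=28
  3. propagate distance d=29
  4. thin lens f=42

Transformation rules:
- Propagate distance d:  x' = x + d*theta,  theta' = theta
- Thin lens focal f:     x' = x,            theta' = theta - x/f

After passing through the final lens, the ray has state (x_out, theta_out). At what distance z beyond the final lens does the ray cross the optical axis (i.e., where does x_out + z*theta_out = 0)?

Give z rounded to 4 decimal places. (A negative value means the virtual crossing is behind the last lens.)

Answer: -1.0244

Derivation:
Initial: x=7.0000 theta=0.0000
After 1 (propagate distance d=10): x=7.0000 theta=0.0000
After 2 (thin lens f=28): x=7.0000 theta=-0.2500
After 3 (propagate distance d=29): x=-0.2500 theta=-0.2500
After 4 (thin lens f=42): x=-0.2500 theta=-41/168 (≈-0.2440)
z_focus = -x_out/theta_out = -(-0.2500)/(-41/168) = -42/41 ≈ -1.0244
Rounded to 4 decimal places: z = -1.0244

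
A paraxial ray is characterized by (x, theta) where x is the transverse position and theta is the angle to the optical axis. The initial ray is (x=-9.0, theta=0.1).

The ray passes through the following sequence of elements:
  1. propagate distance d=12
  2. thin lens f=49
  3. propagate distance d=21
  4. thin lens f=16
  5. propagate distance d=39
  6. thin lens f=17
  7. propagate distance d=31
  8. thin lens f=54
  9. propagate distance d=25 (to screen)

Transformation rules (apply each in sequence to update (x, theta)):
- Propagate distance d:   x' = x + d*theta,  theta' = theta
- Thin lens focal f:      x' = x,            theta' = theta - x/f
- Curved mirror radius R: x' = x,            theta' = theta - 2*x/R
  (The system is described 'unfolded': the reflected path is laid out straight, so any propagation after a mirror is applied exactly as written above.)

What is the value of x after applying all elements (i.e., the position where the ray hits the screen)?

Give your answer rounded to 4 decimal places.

Initial: x=-9.0000 theta=0.1000
After 1 (propagate distance d=12): x=-7.8000 theta=0.1000
After 2 (thin lens f=49): x=-7.8000 theta=127/490 (≈0.2592)
After 3 (propagate distance d=21): x=-33/14 (≈-2.3571) theta=127/490 (≈0.2592)
After 4 (thin lens f=16): x=-33/14 (≈-2.3571) theta=3187/7840 (≈0.4065)
After 5 (propagate distance d=39): x=105813/7840 (≈13.4966) theta=3187/7840 (≈0.4065)
After 6 (thin lens f=17): x=105813/7840 (≈13.4966) theta=-25817/66640 (≈-0.3874)
After 7 (propagate distance d=31): x=198167/133280 (≈1.4868) theta=-25817/66640 (≈-0.3874)
After 8 (thin lens f=54): x=198167/133280 (≈1.4868) theta=-60947/146880 (≈-0.4149)
After 9 (propagate distance d=25 (to screen)): x=-63959057/7197120 (≈-8.8868) theta=-60947/146880 (≈-0.4149)
Rounded to 4 decimal places: x = -8.8868

Answer: -8.8868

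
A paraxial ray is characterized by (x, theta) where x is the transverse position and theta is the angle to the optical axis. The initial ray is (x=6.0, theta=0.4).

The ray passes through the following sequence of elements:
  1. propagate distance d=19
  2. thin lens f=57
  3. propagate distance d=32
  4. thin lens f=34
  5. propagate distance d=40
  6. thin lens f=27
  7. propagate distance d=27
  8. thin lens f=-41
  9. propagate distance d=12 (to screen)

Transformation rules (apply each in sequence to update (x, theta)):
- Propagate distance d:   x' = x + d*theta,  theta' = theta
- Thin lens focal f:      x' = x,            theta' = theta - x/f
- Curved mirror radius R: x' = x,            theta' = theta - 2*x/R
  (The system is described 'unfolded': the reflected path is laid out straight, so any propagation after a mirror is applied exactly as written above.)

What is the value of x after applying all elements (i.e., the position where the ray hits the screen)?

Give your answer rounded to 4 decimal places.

Initial: x=6.0000 theta=0.4000
After 1 (propagate distance d=19): x=13.6000 theta=0.4000
After 2 (thin lens f=57): x=13.6000 theta=46/285 (≈0.1614)
After 3 (propagate distance d=32): x=5348/285 (≈18.7649) theta=46/285 (≈0.1614)
After 4 (thin lens f=34): x=5348/285 (≈18.7649) theta=-1892/4845 (≈-0.3905)
After 5 (propagate distance d=40): x=15236/4845 (≈3.1447) theta=-1892/4845 (≈-0.3905)
After 6 (thin lens f=27): x=15236/4845 (≈3.1447) theta=-13264/26163 (≈-0.5070)
After 7 (propagate distance d=27): x=-17028/1615 (≈-10.5437) theta=-13264/26163 (≈-0.5070)
After 8 (thin lens f=-41): x=-17028/1615 (≈-10.5437) theta=-4098388/5363415 (≈-0.7641)
After 9 (propagate distance d=12 (to screen)): x=-35243548/1787805 (≈-19.7133) theta=-4098388/5363415 (≈-0.7641)
Rounded to 4 decimal places: x = -19.7133

Answer: -19.7133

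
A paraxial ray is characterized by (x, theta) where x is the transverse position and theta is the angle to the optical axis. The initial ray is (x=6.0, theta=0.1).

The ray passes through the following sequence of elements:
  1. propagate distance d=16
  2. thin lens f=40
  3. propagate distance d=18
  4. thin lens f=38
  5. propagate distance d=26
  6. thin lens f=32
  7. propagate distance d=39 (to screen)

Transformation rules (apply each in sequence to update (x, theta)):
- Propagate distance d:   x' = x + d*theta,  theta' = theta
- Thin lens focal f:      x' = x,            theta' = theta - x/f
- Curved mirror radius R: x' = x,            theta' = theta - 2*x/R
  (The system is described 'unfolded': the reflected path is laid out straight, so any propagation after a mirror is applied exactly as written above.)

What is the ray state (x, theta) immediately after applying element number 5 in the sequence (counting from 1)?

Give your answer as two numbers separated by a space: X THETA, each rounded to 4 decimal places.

Initial: x=6.0000 theta=0.1000
After 1 (propagate distance d=16): x=7.6000 theta=0.1000
After 2 (thin lens f=40): x=7.6000 theta=-0.0900
After 3 (propagate distance d=18): x=5.9800 theta=-0.0900
After 4 (thin lens f=38): x=5.9800 theta=-47/190 (≈-0.2474)
After 5 (propagate distance d=26): x=-429/950 (≈-0.4516) theta=-47/190 (≈-0.2474)
Rounded to 4 decimal places: x = -0.4516, theta = -0.2474

Answer: -0.4516 -0.2474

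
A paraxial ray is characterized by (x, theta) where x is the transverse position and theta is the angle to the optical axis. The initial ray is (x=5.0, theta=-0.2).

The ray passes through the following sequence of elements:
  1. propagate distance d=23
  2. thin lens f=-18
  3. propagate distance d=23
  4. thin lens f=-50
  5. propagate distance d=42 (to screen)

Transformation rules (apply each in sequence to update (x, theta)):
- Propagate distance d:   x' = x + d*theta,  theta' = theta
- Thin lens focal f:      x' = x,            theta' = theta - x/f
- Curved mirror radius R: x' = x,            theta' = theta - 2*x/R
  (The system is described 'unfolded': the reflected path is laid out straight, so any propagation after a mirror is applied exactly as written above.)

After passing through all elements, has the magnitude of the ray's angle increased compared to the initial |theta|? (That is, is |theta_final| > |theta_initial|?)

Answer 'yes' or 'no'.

Answer: yes

Derivation:
Initial: x=5.0000 theta=-0.2000
After 1 (propagate distance d=23): x=0.4000 theta=-0.2000
After 2 (thin lens f=-18): x=0.4000 theta=-8/45 (≈-0.1778)
After 3 (propagate distance d=23): x=-166/45 (≈-3.6889) theta=-8/45 (≈-0.1778)
After 4 (thin lens f=-50): x=-166/45 (≈-3.6889) theta=-283/1125 (≈-0.2516)
After 5 (propagate distance d=42 (to screen)): x=-16036/1125 (≈-14.2542) theta=-283/1125 (≈-0.2516)
|theta_initial|=0.2000 |theta_final|=283/1125 (≈0.2516) -> increased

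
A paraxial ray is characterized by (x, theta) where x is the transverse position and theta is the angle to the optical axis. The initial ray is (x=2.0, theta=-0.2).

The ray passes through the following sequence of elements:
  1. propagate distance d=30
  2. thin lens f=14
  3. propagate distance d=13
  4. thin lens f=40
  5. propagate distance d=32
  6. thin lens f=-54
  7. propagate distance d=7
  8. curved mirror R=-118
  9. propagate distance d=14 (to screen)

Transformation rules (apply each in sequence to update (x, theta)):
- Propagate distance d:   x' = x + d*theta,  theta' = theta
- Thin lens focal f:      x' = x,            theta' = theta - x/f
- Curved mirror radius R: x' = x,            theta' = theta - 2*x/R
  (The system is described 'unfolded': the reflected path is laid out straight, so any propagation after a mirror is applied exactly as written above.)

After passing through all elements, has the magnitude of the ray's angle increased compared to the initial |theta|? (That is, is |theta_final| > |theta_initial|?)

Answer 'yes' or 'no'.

Answer: yes

Derivation:
Initial: x=2.0000 theta=-0.2000
After 1 (propagate distance d=30): x=-4.0000 theta=-0.2000
After 2 (thin lens f=14): x=-4.0000 theta=3/35 (≈0.0857)
After 3 (propagate distance d=13): x=-101/35 (≈-2.8857) theta=3/35 (≈0.0857)
After 4 (thin lens f=40): x=-101/35 (≈-2.8857) theta=221/1400 (≈0.1579)
After 5 (propagate distance d=32): x=379/175 (≈2.1657) theta=221/1400 (≈0.1579)
After 6 (thin lens f=-54): x=379/175 (≈2.1657) theta=1069/5400 (≈0.1980)
After 7 (propagate distance d=7): x=26849/7560 (≈3.5515) theta=1069/5400 (≈0.1980)
After 8 (curved mirror R=-118): x=26849/7560 (≈3.5515) theta=95957/371700 (≈0.2582)
After 9 (propagate distance d=14 (to screen)): x=15980843/2230200 (≈7.1657) theta=95957/371700 (≈0.2582)
|theta_initial|=0.2000 |theta_final|=95957/371700 (≈0.2582) -> increased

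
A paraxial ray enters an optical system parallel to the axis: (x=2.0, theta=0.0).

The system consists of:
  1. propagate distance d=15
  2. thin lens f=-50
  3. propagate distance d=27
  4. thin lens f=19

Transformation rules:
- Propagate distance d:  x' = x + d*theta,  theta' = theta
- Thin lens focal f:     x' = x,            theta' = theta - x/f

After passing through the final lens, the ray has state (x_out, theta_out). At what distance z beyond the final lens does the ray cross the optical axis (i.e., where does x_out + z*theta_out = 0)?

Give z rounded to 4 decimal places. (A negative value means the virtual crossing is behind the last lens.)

Answer: 25.2241

Derivation:
Initial: x=2.0000 theta=0.0000
After 1 (propagate distance d=15): x=2.0000 theta=0.0000
After 2 (thin lens f=-50): x=2.0000 theta=0.0400
After 3 (propagate distance d=27): x=3.0800 theta=0.0400
After 4 (thin lens f=19): x=3.0800 theta=-58/475 (≈-0.1221)
z_focus = -x_out/theta_out = -(3.0800)/(-58/475) = 1463/58 ≈ 25.2241
Rounded to 4 decimal places: z = 25.2241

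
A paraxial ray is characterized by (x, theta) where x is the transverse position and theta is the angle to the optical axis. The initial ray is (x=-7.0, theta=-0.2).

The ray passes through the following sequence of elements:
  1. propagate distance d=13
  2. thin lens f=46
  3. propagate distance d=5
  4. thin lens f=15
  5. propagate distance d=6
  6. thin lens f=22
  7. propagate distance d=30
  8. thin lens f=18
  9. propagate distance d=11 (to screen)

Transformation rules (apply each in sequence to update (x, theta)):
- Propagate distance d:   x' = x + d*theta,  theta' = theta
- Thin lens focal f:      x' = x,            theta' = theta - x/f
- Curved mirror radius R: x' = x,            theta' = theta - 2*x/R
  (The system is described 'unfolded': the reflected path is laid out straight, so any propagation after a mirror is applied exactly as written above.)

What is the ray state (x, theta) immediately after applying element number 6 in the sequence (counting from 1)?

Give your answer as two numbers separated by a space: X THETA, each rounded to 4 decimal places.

Initial: x=-7.0000 theta=-0.2000
After 1 (propagate distance d=13): x=-9.6000 theta=-0.2000
After 2 (thin lens f=46): x=-9.6000 theta=1/115 (≈0.0087)
After 3 (propagate distance d=5): x=-1099/115 (≈-9.5565) theta=1/115 (≈0.0087)
After 4 (thin lens f=15): x=-1099/115 (≈-9.5565) theta=1114/1725 (≈0.6458)
After 5 (propagate distance d=6): x=-3267/575 (≈-5.6817) theta=1114/1725 (≈0.6458)
After 6 (thin lens f=22): x=-3267/575 (≈-5.6817) theta=3119/3450 (≈0.9041)
Rounded to 4 decimal places: x = -5.6817, theta = 0.9041

Answer: -5.6817 0.9041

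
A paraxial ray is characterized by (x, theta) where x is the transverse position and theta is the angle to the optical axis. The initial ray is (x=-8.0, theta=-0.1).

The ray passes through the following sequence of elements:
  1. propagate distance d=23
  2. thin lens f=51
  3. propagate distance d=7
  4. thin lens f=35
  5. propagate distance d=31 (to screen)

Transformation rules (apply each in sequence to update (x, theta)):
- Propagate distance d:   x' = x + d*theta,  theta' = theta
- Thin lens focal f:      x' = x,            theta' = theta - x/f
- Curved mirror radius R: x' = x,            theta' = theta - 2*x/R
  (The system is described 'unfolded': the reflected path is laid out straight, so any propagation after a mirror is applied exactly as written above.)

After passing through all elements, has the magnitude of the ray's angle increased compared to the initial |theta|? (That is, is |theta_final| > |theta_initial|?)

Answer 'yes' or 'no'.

Answer: yes

Derivation:
Initial: x=-8.0000 theta=-0.1000
After 1 (propagate distance d=23): x=-10.3000 theta=-0.1000
After 2 (thin lens f=51): x=-10.3000 theta=26/255 (≈0.1020)
After 3 (propagate distance d=7): x=-4889/510 (≈-9.5863) theta=26/255 (≈0.1020)
After 4 (thin lens f=35): x=-4889/510 (≈-9.5863) theta=6709/17850 (≈0.3759)
After 5 (propagate distance d=31 (to screen)): x=6144/2975 (≈2.0652) theta=6709/17850 (≈0.3759)
|theta_initial|=0.1000 |theta_final|=6709/17850 (≈0.3759) -> increased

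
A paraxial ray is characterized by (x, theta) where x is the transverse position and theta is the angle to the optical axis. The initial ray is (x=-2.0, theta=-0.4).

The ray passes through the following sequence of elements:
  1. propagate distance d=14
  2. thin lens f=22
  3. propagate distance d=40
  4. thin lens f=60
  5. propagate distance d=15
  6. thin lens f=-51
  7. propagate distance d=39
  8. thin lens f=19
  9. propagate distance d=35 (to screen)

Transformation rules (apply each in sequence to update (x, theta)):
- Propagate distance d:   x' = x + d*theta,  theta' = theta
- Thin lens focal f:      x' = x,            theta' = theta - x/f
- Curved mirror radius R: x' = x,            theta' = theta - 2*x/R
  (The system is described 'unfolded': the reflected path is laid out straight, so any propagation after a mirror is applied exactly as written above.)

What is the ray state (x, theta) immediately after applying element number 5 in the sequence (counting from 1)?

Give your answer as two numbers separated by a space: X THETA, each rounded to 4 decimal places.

Initial: x=-2.0000 theta=-0.4000
After 1 (propagate distance d=14): x=-7.6000 theta=-0.4000
After 2 (thin lens f=22): x=-7.6000 theta=-3/55 (≈-0.0545)
After 3 (propagate distance d=40): x=-538/55 (≈-9.7818) theta=-3/55 (≈-0.0545)
After 4 (thin lens f=60): x=-538/55 (≈-9.7818) theta=179/1650 (≈0.1085)
After 5 (propagate distance d=15): x=-897/110 (≈-8.1545) theta=179/1650 (≈0.1085)
Rounded to 4 decimal places: x = -8.1545, theta = 0.1085

Answer: -8.1545 0.1085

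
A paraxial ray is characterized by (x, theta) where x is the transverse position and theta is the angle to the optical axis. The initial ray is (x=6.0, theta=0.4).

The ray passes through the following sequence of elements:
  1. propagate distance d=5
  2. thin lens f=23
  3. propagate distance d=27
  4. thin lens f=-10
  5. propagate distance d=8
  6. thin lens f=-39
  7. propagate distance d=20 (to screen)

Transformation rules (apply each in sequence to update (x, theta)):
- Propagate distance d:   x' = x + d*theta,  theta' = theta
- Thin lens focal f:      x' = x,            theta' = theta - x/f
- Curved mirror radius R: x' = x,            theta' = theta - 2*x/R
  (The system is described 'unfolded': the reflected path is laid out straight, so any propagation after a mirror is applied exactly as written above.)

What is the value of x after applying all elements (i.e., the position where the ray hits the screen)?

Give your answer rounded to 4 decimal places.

Answer: 46.1129

Derivation:
Initial: x=6.0000 theta=0.4000
After 1 (propagate distance d=5): x=8.0000 theta=0.4000
After 2 (thin lens f=23): x=8.0000 theta=6/115 (≈0.0522)
After 3 (propagate distance d=27): x=1082/115 (≈9.4087) theta=6/115 (≈0.0522)
After 4 (thin lens f=-10): x=1082/115 (≈9.4087) theta=571/575 (≈0.9930)
After 5 (propagate distance d=8): x=9978/575 (≈17.3530) theta=571/575 (≈0.9930)
After 6 (thin lens f=-39): x=9978/575 (≈17.3530) theta=10749/7475 (≈1.4380)
After 7 (propagate distance d=20 (to screen)): x=344694/7475 (≈46.1129) theta=10749/7475 (≈1.4380)
Rounded to 4 decimal places: x = 46.1129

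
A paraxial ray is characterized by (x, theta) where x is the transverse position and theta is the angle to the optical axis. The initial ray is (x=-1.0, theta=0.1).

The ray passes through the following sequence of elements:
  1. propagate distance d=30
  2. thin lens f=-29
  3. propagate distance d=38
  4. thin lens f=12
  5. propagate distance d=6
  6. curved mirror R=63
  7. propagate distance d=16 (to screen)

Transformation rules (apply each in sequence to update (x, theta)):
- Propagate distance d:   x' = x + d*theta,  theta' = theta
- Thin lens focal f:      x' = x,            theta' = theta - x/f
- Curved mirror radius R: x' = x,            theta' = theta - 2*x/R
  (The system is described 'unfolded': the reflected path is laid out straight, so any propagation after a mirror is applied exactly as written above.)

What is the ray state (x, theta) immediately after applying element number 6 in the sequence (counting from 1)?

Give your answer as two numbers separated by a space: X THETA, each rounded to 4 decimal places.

Answer: 5.2241 -0.6986

Derivation:
Initial: x=-1.0000 theta=0.1000
After 1 (propagate distance d=30): x=2.0000 theta=0.1000
After 2 (thin lens f=-29): x=2.0000 theta=49/290 (≈0.1690)
After 3 (propagate distance d=38): x=1221/145 (≈8.4207) theta=49/290 (≈0.1690)
After 4 (thin lens f=12): x=1221/145 (≈8.4207) theta=-309/580 (≈-0.5328)
After 5 (propagate distance d=6): x=303/58 (≈5.2241) theta=-309/580 (≈-0.5328)
After 6 (curved mirror R=63): x=303/58 (≈5.2241) theta=-8509/12180 (≈-0.6986)
Rounded to 4 decimal places: x = 5.2241, theta = -0.6986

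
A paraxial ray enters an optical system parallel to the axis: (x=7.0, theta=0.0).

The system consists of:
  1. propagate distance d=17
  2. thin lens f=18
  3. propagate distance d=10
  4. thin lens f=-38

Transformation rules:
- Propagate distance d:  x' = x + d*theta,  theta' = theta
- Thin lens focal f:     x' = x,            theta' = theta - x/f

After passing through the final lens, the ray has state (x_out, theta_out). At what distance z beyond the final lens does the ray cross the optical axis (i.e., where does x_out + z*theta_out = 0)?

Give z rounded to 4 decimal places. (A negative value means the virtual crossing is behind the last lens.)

Answer: 10.1333

Derivation:
Initial: x=7.0000 theta=0.0000
After 1 (propagate distance d=17): x=7.0000 theta=0.0000
After 2 (thin lens f=18): x=7.0000 theta=-7/18 (≈-0.3889)
After 3 (propagate distance d=10): x=28/9 (≈3.1111) theta=-7/18 (≈-0.3889)
After 4 (thin lens f=-38): x=28/9 (≈3.1111) theta=-35/114 (≈-0.3070)
z_focus = -x_out/theta_out = -(28/9)/(-35/114) = 152/15 ≈ 10.1333
Rounded to 4 decimal places: z = 10.1333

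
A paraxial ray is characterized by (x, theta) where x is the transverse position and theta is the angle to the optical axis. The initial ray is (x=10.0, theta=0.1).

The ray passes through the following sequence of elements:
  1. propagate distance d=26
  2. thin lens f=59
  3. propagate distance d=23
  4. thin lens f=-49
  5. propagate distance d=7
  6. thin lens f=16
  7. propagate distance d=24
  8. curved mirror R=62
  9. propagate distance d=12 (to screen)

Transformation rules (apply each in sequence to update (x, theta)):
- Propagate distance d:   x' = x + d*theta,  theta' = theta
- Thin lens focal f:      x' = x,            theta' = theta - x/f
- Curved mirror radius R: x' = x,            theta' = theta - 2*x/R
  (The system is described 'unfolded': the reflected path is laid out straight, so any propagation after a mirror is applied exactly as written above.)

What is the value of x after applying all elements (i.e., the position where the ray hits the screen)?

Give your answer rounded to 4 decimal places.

Initial: x=10.0000 theta=0.1000
After 1 (propagate distance d=26): x=12.6000 theta=0.1000
After 2 (thin lens f=59): x=12.6000 theta=-67/590 (≈-0.1136)
After 3 (propagate distance d=23): x=5893/590 (≈9.9881) theta=-67/590 (≈-0.1136)
After 4 (thin lens f=-49): x=5893/590 (≈9.9881) theta=261/2891 (≈0.0903)
After 5 (propagate distance d=7): x=43861/4130 (≈10.6201) theta=261/2891 (≈0.0903)
After 6 (thin lens f=16): x=43861/4130 (≈10.6201) theta=-265267/462560 (≈-0.5735)
After 7 (propagate distance d=24): x=-181747/57820 (≈-3.1433) theta=-265267/462560 (≈-0.5735)
After 8 (curved mirror R=62): x=-181747/57820 (≈-3.1433) theta=-138149/292640 (≈-0.4721)
After 9 (propagate distance d=12 (to screen)): x=-31576217/3584840 (≈-8.8083) theta=-138149/292640 (≈-0.4721)
Rounded to 4 decimal places: x = -8.8083

Answer: -8.8083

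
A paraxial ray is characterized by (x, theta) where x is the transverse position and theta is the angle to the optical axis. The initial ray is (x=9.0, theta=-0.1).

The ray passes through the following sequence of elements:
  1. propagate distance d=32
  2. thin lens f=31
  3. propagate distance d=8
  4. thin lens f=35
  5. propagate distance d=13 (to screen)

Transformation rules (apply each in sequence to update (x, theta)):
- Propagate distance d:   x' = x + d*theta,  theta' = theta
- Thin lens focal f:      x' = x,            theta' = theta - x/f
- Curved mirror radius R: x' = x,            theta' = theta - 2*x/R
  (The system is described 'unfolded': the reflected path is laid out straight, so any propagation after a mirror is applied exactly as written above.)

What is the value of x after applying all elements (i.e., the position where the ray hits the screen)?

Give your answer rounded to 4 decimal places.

Initial: x=9.0000 theta=-0.1000
After 1 (propagate distance d=32): x=5.8000 theta=-0.1000
After 2 (thin lens f=31): x=5.8000 theta=-89/310 (≈-0.2871)
After 3 (propagate distance d=8): x=543/155 (≈3.5032) theta=-89/310 (≈-0.2871)
After 4 (thin lens f=35): x=543/155 (≈3.5032) theta=-4201/10850 (≈-0.3872)
After 5 (propagate distance d=13 (to screen)): x=-16603/10850 (≈-1.5302) theta=-4201/10850 (≈-0.3872)
Rounded to 4 decimal places: x = -1.5302

Answer: -1.5302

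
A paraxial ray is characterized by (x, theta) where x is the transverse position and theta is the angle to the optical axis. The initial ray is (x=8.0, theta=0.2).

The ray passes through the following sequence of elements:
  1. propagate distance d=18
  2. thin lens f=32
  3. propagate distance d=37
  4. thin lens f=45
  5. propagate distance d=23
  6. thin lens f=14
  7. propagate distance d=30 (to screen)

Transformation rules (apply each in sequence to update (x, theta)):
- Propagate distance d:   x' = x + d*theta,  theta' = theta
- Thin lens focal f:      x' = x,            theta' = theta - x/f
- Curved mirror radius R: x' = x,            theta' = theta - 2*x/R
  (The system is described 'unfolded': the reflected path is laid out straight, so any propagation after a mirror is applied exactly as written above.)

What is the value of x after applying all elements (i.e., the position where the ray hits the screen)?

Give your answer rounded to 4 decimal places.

Initial: x=8.0000 theta=0.2000
After 1 (propagate distance d=18): x=11.6000 theta=0.2000
After 2 (thin lens f=32): x=11.6000 theta=-0.1625
After 3 (propagate distance d=37): x=5.5875 theta=-0.1625
After 4 (thin lens f=45): x=5.5875 theta=-43/150 (≈-0.2867)
After 5 (propagate distance d=23): x=-1207/1200 (≈-1.0058) theta=-43/150 (≈-0.2867)
After 6 (thin lens f=14): x=-1207/1200 (≈-1.0058) theta=-1203/5600 (≈-0.2148)
After 7 (propagate distance d=30 (to screen)): x=-7823/1050 (≈-7.4505) theta=-1203/5600 (≈-0.2148)
Rounded to 4 decimal places: x = -7.4505

Answer: -7.4505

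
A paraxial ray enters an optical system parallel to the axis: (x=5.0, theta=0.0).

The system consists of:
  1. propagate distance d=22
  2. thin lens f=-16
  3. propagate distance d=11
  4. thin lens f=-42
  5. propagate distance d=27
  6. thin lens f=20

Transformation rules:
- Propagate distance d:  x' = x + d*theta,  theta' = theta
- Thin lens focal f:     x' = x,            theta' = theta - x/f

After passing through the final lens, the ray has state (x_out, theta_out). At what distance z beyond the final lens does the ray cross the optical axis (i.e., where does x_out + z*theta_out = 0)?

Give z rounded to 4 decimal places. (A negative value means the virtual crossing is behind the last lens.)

Initial: x=5.0000 theta=0.0000
After 1 (propagate distance d=22): x=5.0000 theta=0.0000
After 2 (thin lens f=-16): x=5.0000 theta=0.3125
After 3 (propagate distance d=11): x=8.4375 theta=0.3125
After 4 (thin lens f=-42): x=8.4375 theta=115/224 (≈0.5134)
After 5 (propagate distance d=27): x=4995/224 (≈22.2991) theta=115/224 (≈0.5134)
After 6 (thin lens f=20): x=4995/224 (≈22.2991) theta=-77/128 (≈-0.6016)
z_focus = -x_out/theta_out = -(4995/224)/(-77/128) = 19980/539 ≈ 37.0686
Rounded to 4 decimal places: z = 37.0686

Answer: 37.0686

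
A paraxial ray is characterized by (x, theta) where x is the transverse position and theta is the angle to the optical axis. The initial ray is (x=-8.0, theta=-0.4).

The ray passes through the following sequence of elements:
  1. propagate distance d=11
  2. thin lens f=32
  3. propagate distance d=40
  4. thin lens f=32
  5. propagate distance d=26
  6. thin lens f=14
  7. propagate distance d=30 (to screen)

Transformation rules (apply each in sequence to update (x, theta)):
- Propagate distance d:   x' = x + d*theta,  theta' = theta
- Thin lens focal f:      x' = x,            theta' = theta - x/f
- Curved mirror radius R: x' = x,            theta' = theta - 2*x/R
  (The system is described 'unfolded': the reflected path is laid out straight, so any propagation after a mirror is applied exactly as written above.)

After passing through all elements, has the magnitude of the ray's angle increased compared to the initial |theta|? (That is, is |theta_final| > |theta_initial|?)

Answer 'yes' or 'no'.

Answer: yes

Derivation:
Initial: x=-8.0000 theta=-0.4000
After 1 (propagate distance d=11): x=-12.4000 theta=-0.4000
After 2 (thin lens f=32): x=-12.4000 theta=-0.0125
After 3 (propagate distance d=40): x=-12.9000 theta=-0.0125
After 4 (thin lens f=32): x=-12.9000 theta=25/64 (≈0.3906)
After 5 (propagate distance d=26): x=-439/160 (≈-2.7438) theta=25/64 (≈0.3906)
After 6 (thin lens f=14): x=-439/160 (≈-2.7438) theta=657/1120 (≈0.5866)
After 7 (propagate distance d=30 (to screen)): x=16637/1120 (≈14.8545) theta=657/1120 (≈0.5866)
|theta_initial|=0.4000 |theta_final|=657/1120 (≈0.5866) -> increased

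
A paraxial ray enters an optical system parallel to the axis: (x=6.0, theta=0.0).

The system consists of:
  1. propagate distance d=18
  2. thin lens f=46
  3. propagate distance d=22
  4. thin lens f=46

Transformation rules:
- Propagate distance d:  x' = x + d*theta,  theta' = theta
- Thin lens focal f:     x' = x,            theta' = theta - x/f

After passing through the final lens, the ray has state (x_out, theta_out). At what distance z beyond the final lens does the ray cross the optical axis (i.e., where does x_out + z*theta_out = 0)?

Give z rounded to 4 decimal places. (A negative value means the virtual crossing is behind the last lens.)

Answer: 15.7714

Derivation:
Initial: x=6.0000 theta=0.0000
After 1 (propagate distance d=18): x=6.0000 theta=0.0000
After 2 (thin lens f=46): x=6.0000 theta=-3/23 (≈-0.1304)
After 3 (propagate distance d=22): x=72/23 (≈3.1304) theta=-3/23 (≈-0.1304)
After 4 (thin lens f=46): x=72/23 (≈3.1304) theta=-105/529 (≈-0.1985)
z_focus = -x_out/theta_out = -(72/23)/(-105/529) = 552/35 ≈ 15.7714
Rounded to 4 decimal places: z = 15.7714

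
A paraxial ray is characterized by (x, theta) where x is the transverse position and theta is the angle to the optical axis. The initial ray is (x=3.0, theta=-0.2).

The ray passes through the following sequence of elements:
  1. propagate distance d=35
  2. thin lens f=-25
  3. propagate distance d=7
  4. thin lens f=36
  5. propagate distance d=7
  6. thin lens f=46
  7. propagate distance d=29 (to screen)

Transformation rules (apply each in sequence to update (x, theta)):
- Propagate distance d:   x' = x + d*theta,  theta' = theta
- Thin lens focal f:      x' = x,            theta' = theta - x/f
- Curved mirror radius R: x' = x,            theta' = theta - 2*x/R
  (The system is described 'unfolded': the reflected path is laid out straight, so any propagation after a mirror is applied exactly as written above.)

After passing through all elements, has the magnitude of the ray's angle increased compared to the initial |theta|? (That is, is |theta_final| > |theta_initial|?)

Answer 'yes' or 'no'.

Answer: no

Derivation:
Initial: x=3.0000 theta=-0.2000
After 1 (propagate distance d=35): x=-4.0000 theta=-0.2000
After 2 (thin lens f=-25): x=-4.0000 theta=-0.3600
After 3 (propagate distance d=7): x=-6.5200 theta=-0.3600
After 4 (thin lens f=36): x=-6.5200 theta=-161/900 (≈-0.1789)
After 5 (propagate distance d=7): x=-1399/180 (≈-7.7722) theta=-161/900 (≈-0.1789)
After 6 (thin lens f=46): x=-1399/180 (≈-7.7722) theta=-137/13800 (≈-0.0099)
After 7 (propagate distance d=29 (to screen)): x=-333689/41400 (≈-8.0601) theta=-137/13800 (≈-0.0099)
|theta_initial|=0.2000 |theta_final|=137/13800 (≈0.0099) -> not increased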